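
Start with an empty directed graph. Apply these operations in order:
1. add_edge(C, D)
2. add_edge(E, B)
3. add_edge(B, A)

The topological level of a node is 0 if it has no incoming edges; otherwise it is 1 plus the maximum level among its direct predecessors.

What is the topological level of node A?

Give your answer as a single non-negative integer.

Op 1: add_edge(C, D). Edges now: 1
Op 2: add_edge(E, B). Edges now: 2
Op 3: add_edge(B, A). Edges now: 3
Compute levels (Kahn BFS):
  sources (in-degree 0): C, E
  process C: level=0
    C->D: in-degree(D)=0, level(D)=1, enqueue
  process E: level=0
    E->B: in-degree(B)=0, level(B)=1, enqueue
  process D: level=1
  process B: level=1
    B->A: in-degree(A)=0, level(A)=2, enqueue
  process A: level=2
All levels: A:2, B:1, C:0, D:1, E:0
level(A) = 2

Answer: 2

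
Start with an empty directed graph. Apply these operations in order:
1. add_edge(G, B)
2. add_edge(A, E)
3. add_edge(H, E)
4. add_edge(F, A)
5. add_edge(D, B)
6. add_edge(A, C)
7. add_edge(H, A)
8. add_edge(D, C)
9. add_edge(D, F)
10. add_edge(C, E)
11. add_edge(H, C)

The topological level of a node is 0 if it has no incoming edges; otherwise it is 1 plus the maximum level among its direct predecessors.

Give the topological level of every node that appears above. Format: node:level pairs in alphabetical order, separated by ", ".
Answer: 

Op 1: add_edge(G, B). Edges now: 1
Op 2: add_edge(A, E). Edges now: 2
Op 3: add_edge(H, E). Edges now: 3
Op 4: add_edge(F, A). Edges now: 4
Op 5: add_edge(D, B). Edges now: 5
Op 6: add_edge(A, C). Edges now: 6
Op 7: add_edge(H, A). Edges now: 7
Op 8: add_edge(D, C). Edges now: 8
Op 9: add_edge(D, F). Edges now: 9
Op 10: add_edge(C, E). Edges now: 10
Op 11: add_edge(H, C). Edges now: 11
Compute levels (Kahn BFS):
  sources (in-degree 0): D, G, H
  process D: level=0
    D->B: in-degree(B)=1, level(B)>=1
    D->C: in-degree(C)=2, level(C)>=1
    D->F: in-degree(F)=0, level(F)=1, enqueue
  process G: level=0
    G->B: in-degree(B)=0, level(B)=1, enqueue
  process H: level=0
    H->A: in-degree(A)=1, level(A)>=1
    H->C: in-degree(C)=1, level(C)>=1
    H->E: in-degree(E)=2, level(E)>=1
  process F: level=1
    F->A: in-degree(A)=0, level(A)=2, enqueue
  process B: level=1
  process A: level=2
    A->C: in-degree(C)=0, level(C)=3, enqueue
    A->E: in-degree(E)=1, level(E)>=3
  process C: level=3
    C->E: in-degree(E)=0, level(E)=4, enqueue
  process E: level=4
All levels: A:2, B:1, C:3, D:0, E:4, F:1, G:0, H:0

Answer: A:2, B:1, C:3, D:0, E:4, F:1, G:0, H:0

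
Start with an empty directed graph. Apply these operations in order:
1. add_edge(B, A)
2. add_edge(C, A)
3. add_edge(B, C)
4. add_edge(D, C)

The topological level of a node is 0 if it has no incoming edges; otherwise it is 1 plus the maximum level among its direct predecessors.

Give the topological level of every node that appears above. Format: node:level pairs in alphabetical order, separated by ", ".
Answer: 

Op 1: add_edge(B, A). Edges now: 1
Op 2: add_edge(C, A). Edges now: 2
Op 3: add_edge(B, C). Edges now: 3
Op 4: add_edge(D, C). Edges now: 4
Compute levels (Kahn BFS):
  sources (in-degree 0): B, D
  process B: level=0
    B->A: in-degree(A)=1, level(A)>=1
    B->C: in-degree(C)=1, level(C)>=1
  process D: level=0
    D->C: in-degree(C)=0, level(C)=1, enqueue
  process C: level=1
    C->A: in-degree(A)=0, level(A)=2, enqueue
  process A: level=2
All levels: A:2, B:0, C:1, D:0

Answer: A:2, B:0, C:1, D:0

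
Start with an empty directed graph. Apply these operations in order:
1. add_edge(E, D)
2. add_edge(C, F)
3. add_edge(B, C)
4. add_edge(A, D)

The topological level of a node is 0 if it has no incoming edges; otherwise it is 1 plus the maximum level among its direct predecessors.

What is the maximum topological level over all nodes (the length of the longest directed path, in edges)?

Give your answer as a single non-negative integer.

Op 1: add_edge(E, D). Edges now: 1
Op 2: add_edge(C, F). Edges now: 2
Op 3: add_edge(B, C). Edges now: 3
Op 4: add_edge(A, D). Edges now: 4
Compute levels (Kahn BFS):
  sources (in-degree 0): A, B, E
  process A: level=0
    A->D: in-degree(D)=1, level(D)>=1
  process B: level=0
    B->C: in-degree(C)=0, level(C)=1, enqueue
  process E: level=0
    E->D: in-degree(D)=0, level(D)=1, enqueue
  process C: level=1
    C->F: in-degree(F)=0, level(F)=2, enqueue
  process D: level=1
  process F: level=2
All levels: A:0, B:0, C:1, D:1, E:0, F:2
max level = 2

Answer: 2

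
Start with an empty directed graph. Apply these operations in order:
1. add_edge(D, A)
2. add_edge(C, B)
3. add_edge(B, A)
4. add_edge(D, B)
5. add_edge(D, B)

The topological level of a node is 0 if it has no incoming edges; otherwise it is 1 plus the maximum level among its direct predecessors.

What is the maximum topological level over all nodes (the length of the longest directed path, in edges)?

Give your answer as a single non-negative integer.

Op 1: add_edge(D, A). Edges now: 1
Op 2: add_edge(C, B). Edges now: 2
Op 3: add_edge(B, A). Edges now: 3
Op 4: add_edge(D, B). Edges now: 4
Op 5: add_edge(D, B) (duplicate, no change). Edges now: 4
Compute levels (Kahn BFS):
  sources (in-degree 0): C, D
  process C: level=0
    C->B: in-degree(B)=1, level(B)>=1
  process D: level=0
    D->A: in-degree(A)=1, level(A)>=1
    D->B: in-degree(B)=0, level(B)=1, enqueue
  process B: level=1
    B->A: in-degree(A)=0, level(A)=2, enqueue
  process A: level=2
All levels: A:2, B:1, C:0, D:0
max level = 2

Answer: 2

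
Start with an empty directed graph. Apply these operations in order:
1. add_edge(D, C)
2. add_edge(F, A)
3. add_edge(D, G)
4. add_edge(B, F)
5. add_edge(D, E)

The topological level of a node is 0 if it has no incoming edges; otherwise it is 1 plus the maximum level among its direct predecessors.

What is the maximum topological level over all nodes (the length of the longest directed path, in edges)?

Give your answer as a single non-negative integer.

Op 1: add_edge(D, C). Edges now: 1
Op 2: add_edge(F, A). Edges now: 2
Op 3: add_edge(D, G). Edges now: 3
Op 4: add_edge(B, F). Edges now: 4
Op 5: add_edge(D, E). Edges now: 5
Compute levels (Kahn BFS):
  sources (in-degree 0): B, D
  process B: level=0
    B->F: in-degree(F)=0, level(F)=1, enqueue
  process D: level=0
    D->C: in-degree(C)=0, level(C)=1, enqueue
    D->E: in-degree(E)=0, level(E)=1, enqueue
    D->G: in-degree(G)=0, level(G)=1, enqueue
  process F: level=1
    F->A: in-degree(A)=0, level(A)=2, enqueue
  process C: level=1
  process E: level=1
  process G: level=1
  process A: level=2
All levels: A:2, B:0, C:1, D:0, E:1, F:1, G:1
max level = 2

Answer: 2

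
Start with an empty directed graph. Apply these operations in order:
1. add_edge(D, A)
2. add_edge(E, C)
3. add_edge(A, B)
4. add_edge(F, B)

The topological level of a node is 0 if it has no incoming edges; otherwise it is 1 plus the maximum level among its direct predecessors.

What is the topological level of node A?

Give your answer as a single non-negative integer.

Op 1: add_edge(D, A). Edges now: 1
Op 2: add_edge(E, C). Edges now: 2
Op 3: add_edge(A, B). Edges now: 3
Op 4: add_edge(F, B). Edges now: 4
Compute levels (Kahn BFS):
  sources (in-degree 0): D, E, F
  process D: level=0
    D->A: in-degree(A)=0, level(A)=1, enqueue
  process E: level=0
    E->C: in-degree(C)=0, level(C)=1, enqueue
  process F: level=0
    F->B: in-degree(B)=1, level(B)>=1
  process A: level=1
    A->B: in-degree(B)=0, level(B)=2, enqueue
  process C: level=1
  process B: level=2
All levels: A:1, B:2, C:1, D:0, E:0, F:0
level(A) = 1

Answer: 1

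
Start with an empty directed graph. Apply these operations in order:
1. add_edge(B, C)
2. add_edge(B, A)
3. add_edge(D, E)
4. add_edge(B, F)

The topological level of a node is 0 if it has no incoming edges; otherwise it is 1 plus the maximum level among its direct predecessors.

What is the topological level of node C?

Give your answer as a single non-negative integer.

Answer: 1

Derivation:
Op 1: add_edge(B, C). Edges now: 1
Op 2: add_edge(B, A). Edges now: 2
Op 3: add_edge(D, E). Edges now: 3
Op 4: add_edge(B, F). Edges now: 4
Compute levels (Kahn BFS):
  sources (in-degree 0): B, D
  process B: level=0
    B->A: in-degree(A)=0, level(A)=1, enqueue
    B->C: in-degree(C)=0, level(C)=1, enqueue
    B->F: in-degree(F)=0, level(F)=1, enqueue
  process D: level=0
    D->E: in-degree(E)=0, level(E)=1, enqueue
  process A: level=1
  process C: level=1
  process F: level=1
  process E: level=1
All levels: A:1, B:0, C:1, D:0, E:1, F:1
level(C) = 1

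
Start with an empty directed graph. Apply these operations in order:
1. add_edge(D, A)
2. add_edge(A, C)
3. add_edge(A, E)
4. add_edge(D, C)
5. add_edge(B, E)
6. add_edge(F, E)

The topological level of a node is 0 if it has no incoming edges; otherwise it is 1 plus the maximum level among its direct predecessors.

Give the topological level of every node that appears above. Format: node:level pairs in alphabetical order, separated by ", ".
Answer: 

Answer: A:1, B:0, C:2, D:0, E:2, F:0

Derivation:
Op 1: add_edge(D, A). Edges now: 1
Op 2: add_edge(A, C). Edges now: 2
Op 3: add_edge(A, E). Edges now: 3
Op 4: add_edge(D, C). Edges now: 4
Op 5: add_edge(B, E). Edges now: 5
Op 6: add_edge(F, E). Edges now: 6
Compute levels (Kahn BFS):
  sources (in-degree 0): B, D, F
  process B: level=0
    B->E: in-degree(E)=2, level(E)>=1
  process D: level=0
    D->A: in-degree(A)=0, level(A)=1, enqueue
    D->C: in-degree(C)=1, level(C)>=1
  process F: level=0
    F->E: in-degree(E)=1, level(E)>=1
  process A: level=1
    A->C: in-degree(C)=0, level(C)=2, enqueue
    A->E: in-degree(E)=0, level(E)=2, enqueue
  process C: level=2
  process E: level=2
All levels: A:1, B:0, C:2, D:0, E:2, F:0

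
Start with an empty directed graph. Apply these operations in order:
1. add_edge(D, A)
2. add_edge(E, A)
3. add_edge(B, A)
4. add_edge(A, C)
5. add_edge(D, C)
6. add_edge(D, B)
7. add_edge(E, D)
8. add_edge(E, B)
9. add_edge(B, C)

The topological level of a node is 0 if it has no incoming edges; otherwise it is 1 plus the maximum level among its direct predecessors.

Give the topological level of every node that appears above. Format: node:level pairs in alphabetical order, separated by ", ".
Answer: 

Answer: A:3, B:2, C:4, D:1, E:0

Derivation:
Op 1: add_edge(D, A). Edges now: 1
Op 2: add_edge(E, A). Edges now: 2
Op 3: add_edge(B, A). Edges now: 3
Op 4: add_edge(A, C). Edges now: 4
Op 5: add_edge(D, C). Edges now: 5
Op 6: add_edge(D, B). Edges now: 6
Op 7: add_edge(E, D). Edges now: 7
Op 8: add_edge(E, B). Edges now: 8
Op 9: add_edge(B, C). Edges now: 9
Compute levels (Kahn BFS):
  sources (in-degree 0): E
  process E: level=0
    E->A: in-degree(A)=2, level(A)>=1
    E->B: in-degree(B)=1, level(B)>=1
    E->D: in-degree(D)=0, level(D)=1, enqueue
  process D: level=1
    D->A: in-degree(A)=1, level(A)>=2
    D->B: in-degree(B)=0, level(B)=2, enqueue
    D->C: in-degree(C)=2, level(C)>=2
  process B: level=2
    B->A: in-degree(A)=0, level(A)=3, enqueue
    B->C: in-degree(C)=1, level(C)>=3
  process A: level=3
    A->C: in-degree(C)=0, level(C)=4, enqueue
  process C: level=4
All levels: A:3, B:2, C:4, D:1, E:0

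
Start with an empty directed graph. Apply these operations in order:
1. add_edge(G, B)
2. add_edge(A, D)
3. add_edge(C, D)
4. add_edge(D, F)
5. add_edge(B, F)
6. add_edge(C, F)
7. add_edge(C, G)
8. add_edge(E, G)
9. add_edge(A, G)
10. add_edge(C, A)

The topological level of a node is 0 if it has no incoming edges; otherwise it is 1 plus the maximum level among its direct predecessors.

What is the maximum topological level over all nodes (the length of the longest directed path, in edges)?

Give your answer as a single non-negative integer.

Op 1: add_edge(G, B). Edges now: 1
Op 2: add_edge(A, D). Edges now: 2
Op 3: add_edge(C, D). Edges now: 3
Op 4: add_edge(D, F). Edges now: 4
Op 5: add_edge(B, F). Edges now: 5
Op 6: add_edge(C, F). Edges now: 6
Op 7: add_edge(C, G). Edges now: 7
Op 8: add_edge(E, G). Edges now: 8
Op 9: add_edge(A, G). Edges now: 9
Op 10: add_edge(C, A). Edges now: 10
Compute levels (Kahn BFS):
  sources (in-degree 0): C, E
  process C: level=0
    C->A: in-degree(A)=0, level(A)=1, enqueue
    C->D: in-degree(D)=1, level(D)>=1
    C->F: in-degree(F)=2, level(F)>=1
    C->G: in-degree(G)=2, level(G)>=1
  process E: level=0
    E->G: in-degree(G)=1, level(G)>=1
  process A: level=1
    A->D: in-degree(D)=0, level(D)=2, enqueue
    A->G: in-degree(G)=0, level(G)=2, enqueue
  process D: level=2
    D->F: in-degree(F)=1, level(F)>=3
  process G: level=2
    G->B: in-degree(B)=0, level(B)=3, enqueue
  process B: level=3
    B->F: in-degree(F)=0, level(F)=4, enqueue
  process F: level=4
All levels: A:1, B:3, C:0, D:2, E:0, F:4, G:2
max level = 4

Answer: 4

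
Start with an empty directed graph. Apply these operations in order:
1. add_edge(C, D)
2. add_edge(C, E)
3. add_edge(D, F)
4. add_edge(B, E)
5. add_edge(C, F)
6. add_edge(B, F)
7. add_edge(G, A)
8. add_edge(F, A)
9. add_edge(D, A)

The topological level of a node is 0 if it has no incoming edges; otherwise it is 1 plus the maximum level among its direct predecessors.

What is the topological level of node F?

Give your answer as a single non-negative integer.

Op 1: add_edge(C, D). Edges now: 1
Op 2: add_edge(C, E). Edges now: 2
Op 3: add_edge(D, F). Edges now: 3
Op 4: add_edge(B, E). Edges now: 4
Op 5: add_edge(C, F). Edges now: 5
Op 6: add_edge(B, F). Edges now: 6
Op 7: add_edge(G, A). Edges now: 7
Op 8: add_edge(F, A). Edges now: 8
Op 9: add_edge(D, A). Edges now: 9
Compute levels (Kahn BFS):
  sources (in-degree 0): B, C, G
  process B: level=0
    B->E: in-degree(E)=1, level(E)>=1
    B->F: in-degree(F)=2, level(F)>=1
  process C: level=0
    C->D: in-degree(D)=0, level(D)=1, enqueue
    C->E: in-degree(E)=0, level(E)=1, enqueue
    C->F: in-degree(F)=1, level(F)>=1
  process G: level=0
    G->A: in-degree(A)=2, level(A)>=1
  process D: level=1
    D->A: in-degree(A)=1, level(A)>=2
    D->F: in-degree(F)=0, level(F)=2, enqueue
  process E: level=1
  process F: level=2
    F->A: in-degree(A)=0, level(A)=3, enqueue
  process A: level=3
All levels: A:3, B:0, C:0, D:1, E:1, F:2, G:0
level(F) = 2

Answer: 2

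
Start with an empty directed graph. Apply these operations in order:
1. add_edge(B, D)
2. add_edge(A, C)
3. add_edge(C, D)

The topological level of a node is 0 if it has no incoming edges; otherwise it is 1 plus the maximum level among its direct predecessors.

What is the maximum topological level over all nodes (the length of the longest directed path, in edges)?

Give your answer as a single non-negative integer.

Op 1: add_edge(B, D). Edges now: 1
Op 2: add_edge(A, C). Edges now: 2
Op 3: add_edge(C, D). Edges now: 3
Compute levels (Kahn BFS):
  sources (in-degree 0): A, B
  process A: level=0
    A->C: in-degree(C)=0, level(C)=1, enqueue
  process B: level=0
    B->D: in-degree(D)=1, level(D)>=1
  process C: level=1
    C->D: in-degree(D)=0, level(D)=2, enqueue
  process D: level=2
All levels: A:0, B:0, C:1, D:2
max level = 2

Answer: 2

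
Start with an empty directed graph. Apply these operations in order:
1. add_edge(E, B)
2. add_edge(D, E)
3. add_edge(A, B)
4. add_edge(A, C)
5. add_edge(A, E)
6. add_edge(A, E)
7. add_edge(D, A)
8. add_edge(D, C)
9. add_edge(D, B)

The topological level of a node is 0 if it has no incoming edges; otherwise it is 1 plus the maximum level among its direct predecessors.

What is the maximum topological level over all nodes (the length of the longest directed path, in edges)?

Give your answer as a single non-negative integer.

Answer: 3

Derivation:
Op 1: add_edge(E, B). Edges now: 1
Op 2: add_edge(D, E). Edges now: 2
Op 3: add_edge(A, B). Edges now: 3
Op 4: add_edge(A, C). Edges now: 4
Op 5: add_edge(A, E). Edges now: 5
Op 6: add_edge(A, E) (duplicate, no change). Edges now: 5
Op 7: add_edge(D, A). Edges now: 6
Op 8: add_edge(D, C). Edges now: 7
Op 9: add_edge(D, B). Edges now: 8
Compute levels (Kahn BFS):
  sources (in-degree 0): D
  process D: level=0
    D->A: in-degree(A)=0, level(A)=1, enqueue
    D->B: in-degree(B)=2, level(B)>=1
    D->C: in-degree(C)=1, level(C)>=1
    D->E: in-degree(E)=1, level(E)>=1
  process A: level=1
    A->B: in-degree(B)=1, level(B)>=2
    A->C: in-degree(C)=0, level(C)=2, enqueue
    A->E: in-degree(E)=0, level(E)=2, enqueue
  process C: level=2
  process E: level=2
    E->B: in-degree(B)=0, level(B)=3, enqueue
  process B: level=3
All levels: A:1, B:3, C:2, D:0, E:2
max level = 3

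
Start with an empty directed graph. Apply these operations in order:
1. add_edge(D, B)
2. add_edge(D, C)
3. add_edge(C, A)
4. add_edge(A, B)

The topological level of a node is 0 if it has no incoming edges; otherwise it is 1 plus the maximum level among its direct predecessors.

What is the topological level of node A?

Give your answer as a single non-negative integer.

Op 1: add_edge(D, B). Edges now: 1
Op 2: add_edge(D, C). Edges now: 2
Op 3: add_edge(C, A). Edges now: 3
Op 4: add_edge(A, B). Edges now: 4
Compute levels (Kahn BFS):
  sources (in-degree 0): D
  process D: level=0
    D->B: in-degree(B)=1, level(B)>=1
    D->C: in-degree(C)=0, level(C)=1, enqueue
  process C: level=1
    C->A: in-degree(A)=0, level(A)=2, enqueue
  process A: level=2
    A->B: in-degree(B)=0, level(B)=3, enqueue
  process B: level=3
All levels: A:2, B:3, C:1, D:0
level(A) = 2

Answer: 2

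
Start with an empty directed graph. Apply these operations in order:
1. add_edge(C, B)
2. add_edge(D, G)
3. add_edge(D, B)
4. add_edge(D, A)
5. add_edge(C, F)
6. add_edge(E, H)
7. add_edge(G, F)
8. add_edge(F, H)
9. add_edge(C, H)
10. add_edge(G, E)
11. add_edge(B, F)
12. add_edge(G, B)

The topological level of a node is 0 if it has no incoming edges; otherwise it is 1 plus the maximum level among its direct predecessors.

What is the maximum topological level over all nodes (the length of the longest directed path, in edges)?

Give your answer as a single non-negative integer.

Answer: 4

Derivation:
Op 1: add_edge(C, B). Edges now: 1
Op 2: add_edge(D, G). Edges now: 2
Op 3: add_edge(D, B). Edges now: 3
Op 4: add_edge(D, A). Edges now: 4
Op 5: add_edge(C, F). Edges now: 5
Op 6: add_edge(E, H). Edges now: 6
Op 7: add_edge(G, F). Edges now: 7
Op 8: add_edge(F, H). Edges now: 8
Op 9: add_edge(C, H). Edges now: 9
Op 10: add_edge(G, E). Edges now: 10
Op 11: add_edge(B, F). Edges now: 11
Op 12: add_edge(G, B). Edges now: 12
Compute levels (Kahn BFS):
  sources (in-degree 0): C, D
  process C: level=0
    C->B: in-degree(B)=2, level(B)>=1
    C->F: in-degree(F)=2, level(F)>=1
    C->H: in-degree(H)=2, level(H)>=1
  process D: level=0
    D->A: in-degree(A)=0, level(A)=1, enqueue
    D->B: in-degree(B)=1, level(B)>=1
    D->G: in-degree(G)=0, level(G)=1, enqueue
  process A: level=1
  process G: level=1
    G->B: in-degree(B)=0, level(B)=2, enqueue
    G->E: in-degree(E)=0, level(E)=2, enqueue
    G->F: in-degree(F)=1, level(F)>=2
  process B: level=2
    B->F: in-degree(F)=0, level(F)=3, enqueue
  process E: level=2
    E->H: in-degree(H)=1, level(H)>=3
  process F: level=3
    F->H: in-degree(H)=0, level(H)=4, enqueue
  process H: level=4
All levels: A:1, B:2, C:0, D:0, E:2, F:3, G:1, H:4
max level = 4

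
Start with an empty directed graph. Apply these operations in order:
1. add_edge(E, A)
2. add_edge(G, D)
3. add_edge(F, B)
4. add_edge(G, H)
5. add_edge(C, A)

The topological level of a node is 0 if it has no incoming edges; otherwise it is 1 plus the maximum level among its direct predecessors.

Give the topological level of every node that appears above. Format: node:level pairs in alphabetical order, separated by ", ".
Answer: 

Answer: A:1, B:1, C:0, D:1, E:0, F:0, G:0, H:1

Derivation:
Op 1: add_edge(E, A). Edges now: 1
Op 2: add_edge(G, D). Edges now: 2
Op 3: add_edge(F, B). Edges now: 3
Op 4: add_edge(G, H). Edges now: 4
Op 5: add_edge(C, A). Edges now: 5
Compute levels (Kahn BFS):
  sources (in-degree 0): C, E, F, G
  process C: level=0
    C->A: in-degree(A)=1, level(A)>=1
  process E: level=0
    E->A: in-degree(A)=0, level(A)=1, enqueue
  process F: level=0
    F->B: in-degree(B)=0, level(B)=1, enqueue
  process G: level=0
    G->D: in-degree(D)=0, level(D)=1, enqueue
    G->H: in-degree(H)=0, level(H)=1, enqueue
  process A: level=1
  process B: level=1
  process D: level=1
  process H: level=1
All levels: A:1, B:1, C:0, D:1, E:0, F:0, G:0, H:1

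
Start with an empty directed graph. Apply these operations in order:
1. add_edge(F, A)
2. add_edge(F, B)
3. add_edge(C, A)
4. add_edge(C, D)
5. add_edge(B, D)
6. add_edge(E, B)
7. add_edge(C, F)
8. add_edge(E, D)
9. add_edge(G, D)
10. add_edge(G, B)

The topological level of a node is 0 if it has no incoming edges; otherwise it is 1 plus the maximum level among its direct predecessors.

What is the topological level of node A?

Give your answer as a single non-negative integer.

Answer: 2

Derivation:
Op 1: add_edge(F, A). Edges now: 1
Op 2: add_edge(F, B). Edges now: 2
Op 3: add_edge(C, A). Edges now: 3
Op 4: add_edge(C, D). Edges now: 4
Op 5: add_edge(B, D). Edges now: 5
Op 6: add_edge(E, B). Edges now: 6
Op 7: add_edge(C, F). Edges now: 7
Op 8: add_edge(E, D). Edges now: 8
Op 9: add_edge(G, D). Edges now: 9
Op 10: add_edge(G, B). Edges now: 10
Compute levels (Kahn BFS):
  sources (in-degree 0): C, E, G
  process C: level=0
    C->A: in-degree(A)=1, level(A)>=1
    C->D: in-degree(D)=3, level(D)>=1
    C->F: in-degree(F)=0, level(F)=1, enqueue
  process E: level=0
    E->B: in-degree(B)=2, level(B)>=1
    E->D: in-degree(D)=2, level(D)>=1
  process G: level=0
    G->B: in-degree(B)=1, level(B)>=1
    G->D: in-degree(D)=1, level(D)>=1
  process F: level=1
    F->A: in-degree(A)=0, level(A)=2, enqueue
    F->B: in-degree(B)=0, level(B)=2, enqueue
  process A: level=2
  process B: level=2
    B->D: in-degree(D)=0, level(D)=3, enqueue
  process D: level=3
All levels: A:2, B:2, C:0, D:3, E:0, F:1, G:0
level(A) = 2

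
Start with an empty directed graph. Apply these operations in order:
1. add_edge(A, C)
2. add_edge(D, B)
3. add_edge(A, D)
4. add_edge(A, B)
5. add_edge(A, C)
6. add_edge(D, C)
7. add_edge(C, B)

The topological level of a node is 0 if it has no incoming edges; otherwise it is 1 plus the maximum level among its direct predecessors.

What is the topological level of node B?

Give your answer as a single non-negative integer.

Op 1: add_edge(A, C). Edges now: 1
Op 2: add_edge(D, B). Edges now: 2
Op 3: add_edge(A, D). Edges now: 3
Op 4: add_edge(A, B). Edges now: 4
Op 5: add_edge(A, C) (duplicate, no change). Edges now: 4
Op 6: add_edge(D, C). Edges now: 5
Op 7: add_edge(C, B). Edges now: 6
Compute levels (Kahn BFS):
  sources (in-degree 0): A
  process A: level=0
    A->B: in-degree(B)=2, level(B)>=1
    A->C: in-degree(C)=1, level(C)>=1
    A->D: in-degree(D)=0, level(D)=1, enqueue
  process D: level=1
    D->B: in-degree(B)=1, level(B)>=2
    D->C: in-degree(C)=0, level(C)=2, enqueue
  process C: level=2
    C->B: in-degree(B)=0, level(B)=3, enqueue
  process B: level=3
All levels: A:0, B:3, C:2, D:1
level(B) = 3

Answer: 3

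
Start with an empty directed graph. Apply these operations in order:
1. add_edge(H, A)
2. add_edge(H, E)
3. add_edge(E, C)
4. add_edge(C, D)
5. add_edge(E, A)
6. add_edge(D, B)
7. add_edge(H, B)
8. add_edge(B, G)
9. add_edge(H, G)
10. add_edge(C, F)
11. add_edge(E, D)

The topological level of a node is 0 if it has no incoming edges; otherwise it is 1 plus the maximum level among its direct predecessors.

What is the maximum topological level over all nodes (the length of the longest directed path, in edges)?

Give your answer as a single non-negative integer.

Answer: 5

Derivation:
Op 1: add_edge(H, A). Edges now: 1
Op 2: add_edge(H, E). Edges now: 2
Op 3: add_edge(E, C). Edges now: 3
Op 4: add_edge(C, D). Edges now: 4
Op 5: add_edge(E, A). Edges now: 5
Op 6: add_edge(D, B). Edges now: 6
Op 7: add_edge(H, B). Edges now: 7
Op 8: add_edge(B, G). Edges now: 8
Op 9: add_edge(H, G). Edges now: 9
Op 10: add_edge(C, F). Edges now: 10
Op 11: add_edge(E, D). Edges now: 11
Compute levels (Kahn BFS):
  sources (in-degree 0): H
  process H: level=0
    H->A: in-degree(A)=1, level(A)>=1
    H->B: in-degree(B)=1, level(B)>=1
    H->E: in-degree(E)=0, level(E)=1, enqueue
    H->G: in-degree(G)=1, level(G)>=1
  process E: level=1
    E->A: in-degree(A)=0, level(A)=2, enqueue
    E->C: in-degree(C)=0, level(C)=2, enqueue
    E->D: in-degree(D)=1, level(D)>=2
  process A: level=2
  process C: level=2
    C->D: in-degree(D)=0, level(D)=3, enqueue
    C->F: in-degree(F)=0, level(F)=3, enqueue
  process D: level=3
    D->B: in-degree(B)=0, level(B)=4, enqueue
  process F: level=3
  process B: level=4
    B->G: in-degree(G)=0, level(G)=5, enqueue
  process G: level=5
All levels: A:2, B:4, C:2, D:3, E:1, F:3, G:5, H:0
max level = 5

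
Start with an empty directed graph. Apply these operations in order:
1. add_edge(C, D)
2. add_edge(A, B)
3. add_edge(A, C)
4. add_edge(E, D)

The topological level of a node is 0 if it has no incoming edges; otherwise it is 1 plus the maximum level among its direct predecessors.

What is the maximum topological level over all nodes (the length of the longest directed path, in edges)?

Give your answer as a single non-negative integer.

Op 1: add_edge(C, D). Edges now: 1
Op 2: add_edge(A, B). Edges now: 2
Op 3: add_edge(A, C). Edges now: 3
Op 4: add_edge(E, D). Edges now: 4
Compute levels (Kahn BFS):
  sources (in-degree 0): A, E
  process A: level=0
    A->B: in-degree(B)=0, level(B)=1, enqueue
    A->C: in-degree(C)=0, level(C)=1, enqueue
  process E: level=0
    E->D: in-degree(D)=1, level(D)>=1
  process B: level=1
  process C: level=1
    C->D: in-degree(D)=0, level(D)=2, enqueue
  process D: level=2
All levels: A:0, B:1, C:1, D:2, E:0
max level = 2

Answer: 2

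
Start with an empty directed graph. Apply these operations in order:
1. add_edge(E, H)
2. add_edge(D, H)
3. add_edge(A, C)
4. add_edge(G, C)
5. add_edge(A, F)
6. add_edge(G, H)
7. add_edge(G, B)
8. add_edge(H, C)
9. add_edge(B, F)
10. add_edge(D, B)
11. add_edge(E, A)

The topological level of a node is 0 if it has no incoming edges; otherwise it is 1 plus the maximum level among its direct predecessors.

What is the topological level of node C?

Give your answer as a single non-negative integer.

Op 1: add_edge(E, H). Edges now: 1
Op 2: add_edge(D, H). Edges now: 2
Op 3: add_edge(A, C). Edges now: 3
Op 4: add_edge(G, C). Edges now: 4
Op 5: add_edge(A, F). Edges now: 5
Op 6: add_edge(G, H). Edges now: 6
Op 7: add_edge(G, B). Edges now: 7
Op 8: add_edge(H, C). Edges now: 8
Op 9: add_edge(B, F). Edges now: 9
Op 10: add_edge(D, B). Edges now: 10
Op 11: add_edge(E, A). Edges now: 11
Compute levels (Kahn BFS):
  sources (in-degree 0): D, E, G
  process D: level=0
    D->B: in-degree(B)=1, level(B)>=1
    D->H: in-degree(H)=2, level(H)>=1
  process E: level=0
    E->A: in-degree(A)=0, level(A)=1, enqueue
    E->H: in-degree(H)=1, level(H)>=1
  process G: level=0
    G->B: in-degree(B)=0, level(B)=1, enqueue
    G->C: in-degree(C)=2, level(C)>=1
    G->H: in-degree(H)=0, level(H)=1, enqueue
  process A: level=1
    A->C: in-degree(C)=1, level(C)>=2
    A->F: in-degree(F)=1, level(F)>=2
  process B: level=1
    B->F: in-degree(F)=0, level(F)=2, enqueue
  process H: level=1
    H->C: in-degree(C)=0, level(C)=2, enqueue
  process F: level=2
  process C: level=2
All levels: A:1, B:1, C:2, D:0, E:0, F:2, G:0, H:1
level(C) = 2

Answer: 2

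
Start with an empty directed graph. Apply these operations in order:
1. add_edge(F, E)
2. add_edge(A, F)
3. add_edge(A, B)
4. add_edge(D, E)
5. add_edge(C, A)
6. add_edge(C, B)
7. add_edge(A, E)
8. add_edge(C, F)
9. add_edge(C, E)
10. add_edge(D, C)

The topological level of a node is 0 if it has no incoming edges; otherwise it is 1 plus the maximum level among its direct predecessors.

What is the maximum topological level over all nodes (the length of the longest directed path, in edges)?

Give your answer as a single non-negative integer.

Answer: 4

Derivation:
Op 1: add_edge(F, E). Edges now: 1
Op 2: add_edge(A, F). Edges now: 2
Op 3: add_edge(A, B). Edges now: 3
Op 4: add_edge(D, E). Edges now: 4
Op 5: add_edge(C, A). Edges now: 5
Op 6: add_edge(C, B). Edges now: 6
Op 7: add_edge(A, E). Edges now: 7
Op 8: add_edge(C, F). Edges now: 8
Op 9: add_edge(C, E). Edges now: 9
Op 10: add_edge(D, C). Edges now: 10
Compute levels (Kahn BFS):
  sources (in-degree 0): D
  process D: level=0
    D->C: in-degree(C)=0, level(C)=1, enqueue
    D->E: in-degree(E)=3, level(E)>=1
  process C: level=1
    C->A: in-degree(A)=0, level(A)=2, enqueue
    C->B: in-degree(B)=1, level(B)>=2
    C->E: in-degree(E)=2, level(E)>=2
    C->F: in-degree(F)=1, level(F)>=2
  process A: level=2
    A->B: in-degree(B)=0, level(B)=3, enqueue
    A->E: in-degree(E)=1, level(E)>=3
    A->F: in-degree(F)=0, level(F)=3, enqueue
  process B: level=3
  process F: level=3
    F->E: in-degree(E)=0, level(E)=4, enqueue
  process E: level=4
All levels: A:2, B:3, C:1, D:0, E:4, F:3
max level = 4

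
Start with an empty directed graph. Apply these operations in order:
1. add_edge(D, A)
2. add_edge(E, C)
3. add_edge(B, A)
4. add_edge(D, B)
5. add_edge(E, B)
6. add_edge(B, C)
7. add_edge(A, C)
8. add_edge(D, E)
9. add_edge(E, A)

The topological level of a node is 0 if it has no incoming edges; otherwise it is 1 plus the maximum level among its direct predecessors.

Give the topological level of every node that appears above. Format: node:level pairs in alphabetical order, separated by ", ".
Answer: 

Answer: A:3, B:2, C:4, D:0, E:1

Derivation:
Op 1: add_edge(D, A). Edges now: 1
Op 2: add_edge(E, C). Edges now: 2
Op 3: add_edge(B, A). Edges now: 3
Op 4: add_edge(D, B). Edges now: 4
Op 5: add_edge(E, B). Edges now: 5
Op 6: add_edge(B, C). Edges now: 6
Op 7: add_edge(A, C). Edges now: 7
Op 8: add_edge(D, E). Edges now: 8
Op 9: add_edge(E, A). Edges now: 9
Compute levels (Kahn BFS):
  sources (in-degree 0): D
  process D: level=0
    D->A: in-degree(A)=2, level(A)>=1
    D->B: in-degree(B)=1, level(B)>=1
    D->E: in-degree(E)=0, level(E)=1, enqueue
  process E: level=1
    E->A: in-degree(A)=1, level(A)>=2
    E->B: in-degree(B)=0, level(B)=2, enqueue
    E->C: in-degree(C)=2, level(C)>=2
  process B: level=2
    B->A: in-degree(A)=0, level(A)=3, enqueue
    B->C: in-degree(C)=1, level(C)>=3
  process A: level=3
    A->C: in-degree(C)=0, level(C)=4, enqueue
  process C: level=4
All levels: A:3, B:2, C:4, D:0, E:1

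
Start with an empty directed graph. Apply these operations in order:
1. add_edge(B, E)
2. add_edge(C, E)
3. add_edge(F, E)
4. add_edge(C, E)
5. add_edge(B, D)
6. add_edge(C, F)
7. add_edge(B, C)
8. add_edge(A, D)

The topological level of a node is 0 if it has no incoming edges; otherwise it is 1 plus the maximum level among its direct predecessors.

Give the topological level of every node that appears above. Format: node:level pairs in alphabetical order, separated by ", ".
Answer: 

Op 1: add_edge(B, E). Edges now: 1
Op 2: add_edge(C, E). Edges now: 2
Op 3: add_edge(F, E). Edges now: 3
Op 4: add_edge(C, E) (duplicate, no change). Edges now: 3
Op 5: add_edge(B, D). Edges now: 4
Op 6: add_edge(C, F). Edges now: 5
Op 7: add_edge(B, C). Edges now: 6
Op 8: add_edge(A, D). Edges now: 7
Compute levels (Kahn BFS):
  sources (in-degree 0): A, B
  process A: level=0
    A->D: in-degree(D)=1, level(D)>=1
  process B: level=0
    B->C: in-degree(C)=0, level(C)=1, enqueue
    B->D: in-degree(D)=0, level(D)=1, enqueue
    B->E: in-degree(E)=2, level(E)>=1
  process C: level=1
    C->E: in-degree(E)=1, level(E)>=2
    C->F: in-degree(F)=0, level(F)=2, enqueue
  process D: level=1
  process F: level=2
    F->E: in-degree(E)=0, level(E)=3, enqueue
  process E: level=3
All levels: A:0, B:0, C:1, D:1, E:3, F:2

Answer: A:0, B:0, C:1, D:1, E:3, F:2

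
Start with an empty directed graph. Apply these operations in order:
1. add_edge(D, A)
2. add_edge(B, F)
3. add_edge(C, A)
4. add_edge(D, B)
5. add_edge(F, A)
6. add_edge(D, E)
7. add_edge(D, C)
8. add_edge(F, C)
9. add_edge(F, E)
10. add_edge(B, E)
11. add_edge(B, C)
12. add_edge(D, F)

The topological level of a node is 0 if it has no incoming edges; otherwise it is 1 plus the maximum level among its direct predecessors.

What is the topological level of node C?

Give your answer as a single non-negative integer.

Answer: 3

Derivation:
Op 1: add_edge(D, A). Edges now: 1
Op 2: add_edge(B, F). Edges now: 2
Op 3: add_edge(C, A). Edges now: 3
Op 4: add_edge(D, B). Edges now: 4
Op 5: add_edge(F, A). Edges now: 5
Op 6: add_edge(D, E). Edges now: 6
Op 7: add_edge(D, C). Edges now: 7
Op 8: add_edge(F, C). Edges now: 8
Op 9: add_edge(F, E). Edges now: 9
Op 10: add_edge(B, E). Edges now: 10
Op 11: add_edge(B, C). Edges now: 11
Op 12: add_edge(D, F). Edges now: 12
Compute levels (Kahn BFS):
  sources (in-degree 0): D
  process D: level=0
    D->A: in-degree(A)=2, level(A)>=1
    D->B: in-degree(B)=0, level(B)=1, enqueue
    D->C: in-degree(C)=2, level(C)>=1
    D->E: in-degree(E)=2, level(E)>=1
    D->F: in-degree(F)=1, level(F)>=1
  process B: level=1
    B->C: in-degree(C)=1, level(C)>=2
    B->E: in-degree(E)=1, level(E)>=2
    B->F: in-degree(F)=0, level(F)=2, enqueue
  process F: level=2
    F->A: in-degree(A)=1, level(A)>=3
    F->C: in-degree(C)=0, level(C)=3, enqueue
    F->E: in-degree(E)=0, level(E)=3, enqueue
  process C: level=3
    C->A: in-degree(A)=0, level(A)=4, enqueue
  process E: level=3
  process A: level=4
All levels: A:4, B:1, C:3, D:0, E:3, F:2
level(C) = 3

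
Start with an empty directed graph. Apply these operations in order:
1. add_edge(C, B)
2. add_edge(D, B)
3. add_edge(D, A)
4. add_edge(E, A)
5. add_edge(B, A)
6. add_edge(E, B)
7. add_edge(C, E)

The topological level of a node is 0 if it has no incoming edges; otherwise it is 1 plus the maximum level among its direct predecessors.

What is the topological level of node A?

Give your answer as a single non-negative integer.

Answer: 3

Derivation:
Op 1: add_edge(C, B). Edges now: 1
Op 2: add_edge(D, B). Edges now: 2
Op 3: add_edge(D, A). Edges now: 3
Op 4: add_edge(E, A). Edges now: 4
Op 5: add_edge(B, A). Edges now: 5
Op 6: add_edge(E, B). Edges now: 6
Op 7: add_edge(C, E). Edges now: 7
Compute levels (Kahn BFS):
  sources (in-degree 0): C, D
  process C: level=0
    C->B: in-degree(B)=2, level(B)>=1
    C->E: in-degree(E)=0, level(E)=1, enqueue
  process D: level=0
    D->A: in-degree(A)=2, level(A)>=1
    D->B: in-degree(B)=1, level(B)>=1
  process E: level=1
    E->A: in-degree(A)=1, level(A)>=2
    E->B: in-degree(B)=0, level(B)=2, enqueue
  process B: level=2
    B->A: in-degree(A)=0, level(A)=3, enqueue
  process A: level=3
All levels: A:3, B:2, C:0, D:0, E:1
level(A) = 3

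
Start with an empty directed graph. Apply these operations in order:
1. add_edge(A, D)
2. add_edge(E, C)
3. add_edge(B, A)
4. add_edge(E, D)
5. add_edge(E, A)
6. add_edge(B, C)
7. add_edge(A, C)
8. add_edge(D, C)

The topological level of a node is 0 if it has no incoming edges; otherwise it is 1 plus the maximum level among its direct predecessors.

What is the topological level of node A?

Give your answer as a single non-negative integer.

Answer: 1

Derivation:
Op 1: add_edge(A, D). Edges now: 1
Op 2: add_edge(E, C). Edges now: 2
Op 3: add_edge(B, A). Edges now: 3
Op 4: add_edge(E, D). Edges now: 4
Op 5: add_edge(E, A). Edges now: 5
Op 6: add_edge(B, C). Edges now: 6
Op 7: add_edge(A, C). Edges now: 7
Op 8: add_edge(D, C). Edges now: 8
Compute levels (Kahn BFS):
  sources (in-degree 0): B, E
  process B: level=0
    B->A: in-degree(A)=1, level(A)>=1
    B->C: in-degree(C)=3, level(C)>=1
  process E: level=0
    E->A: in-degree(A)=0, level(A)=1, enqueue
    E->C: in-degree(C)=2, level(C)>=1
    E->D: in-degree(D)=1, level(D)>=1
  process A: level=1
    A->C: in-degree(C)=1, level(C)>=2
    A->D: in-degree(D)=0, level(D)=2, enqueue
  process D: level=2
    D->C: in-degree(C)=0, level(C)=3, enqueue
  process C: level=3
All levels: A:1, B:0, C:3, D:2, E:0
level(A) = 1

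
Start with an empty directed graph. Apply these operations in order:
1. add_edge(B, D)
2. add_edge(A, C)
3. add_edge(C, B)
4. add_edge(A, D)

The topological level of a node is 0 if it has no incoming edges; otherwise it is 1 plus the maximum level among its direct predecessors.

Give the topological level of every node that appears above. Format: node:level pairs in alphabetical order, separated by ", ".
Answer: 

Answer: A:0, B:2, C:1, D:3

Derivation:
Op 1: add_edge(B, D). Edges now: 1
Op 2: add_edge(A, C). Edges now: 2
Op 3: add_edge(C, B). Edges now: 3
Op 4: add_edge(A, D). Edges now: 4
Compute levels (Kahn BFS):
  sources (in-degree 0): A
  process A: level=0
    A->C: in-degree(C)=0, level(C)=1, enqueue
    A->D: in-degree(D)=1, level(D)>=1
  process C: level=1
    C->B: in-degree(B)=0, level(B)=2, enqueue
  process B: level=2
    B->D: in-degree(D)=0, level(D)=3, enqueue
  process D: level=3
All levels: A:0, B:2, C:1, D:3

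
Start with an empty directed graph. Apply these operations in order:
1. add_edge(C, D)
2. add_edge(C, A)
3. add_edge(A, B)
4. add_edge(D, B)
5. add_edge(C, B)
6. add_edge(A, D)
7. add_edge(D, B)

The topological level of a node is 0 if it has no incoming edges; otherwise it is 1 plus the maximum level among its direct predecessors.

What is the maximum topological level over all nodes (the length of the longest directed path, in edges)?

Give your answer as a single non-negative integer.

Answer: 3

Derivation:
Op 1: add_edge(C, D). Edges now: 1
Op 2: add_edge(C, A). Edges now: 2
Op 3: add_edge(A, B). Edges now: 3
Op 4: add_edge(D, B). Edges now: 4
Op 5: add_edge(C, B). Edges now: 5
Op 6: add_edge(A, D). Edges now: 6
Op 7: add_edge(D, B) (duplicate, no change). Edges now: 6
Compute levels (Kahn BFS):
  sources (in-degree 0): C
  process C: level=0
    C->A: in-degree(A)=0, level(A)=1, enqueue
    C->B: in-degree(B)=2, level(B)>=1
    C->D: in-degree(D)=1, level(D)>=1
  process A: level=1
    A->B: in-degree(B)=1, level(B)>=2
    A->D: in-degree(D)=0, level(D)=2, enqueue
  process D: level=2
    D->B: in-degree(B)=0, level(B)=3, enqueue
  process B: level=3
All levels: A:1, B:3, C:0, D:2
max level = 3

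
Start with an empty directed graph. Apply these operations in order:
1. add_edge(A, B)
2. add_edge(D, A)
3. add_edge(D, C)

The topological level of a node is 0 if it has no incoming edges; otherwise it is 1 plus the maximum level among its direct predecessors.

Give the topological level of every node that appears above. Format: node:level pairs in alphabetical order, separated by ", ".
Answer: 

Answer: A:1, B:2, C:1, D:0

Derivation:
Op 1: add_edge(A, B). Edges now: 1
Op 2: add_edge(D, A). Edges now: 2
Op 3: add_edge(D, C). Edges now: 3
Compute levels (Kahn BFS):
  sources (in-degree 0): D
  process D: level=0
    D->A: in-degree(A)=0, level(A)=1, enqueue
    D->C: in-degree(C)=0, level(C)=1, enqueue
  process A: level=1
    A->B: in-degree(B)=0, level(B)=2, enqueue
  process C: level=1
  process B: level=2
All levels: A:1, B:2, C:1, D:0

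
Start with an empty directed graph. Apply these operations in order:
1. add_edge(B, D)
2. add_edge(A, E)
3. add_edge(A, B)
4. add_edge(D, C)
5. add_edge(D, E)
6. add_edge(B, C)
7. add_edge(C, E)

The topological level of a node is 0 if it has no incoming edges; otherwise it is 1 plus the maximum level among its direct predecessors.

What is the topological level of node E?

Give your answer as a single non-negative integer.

Answer: 4

Derivation:
Op 1: add_edge(B, D). Edges now: 1
Op 2: add_edge(A, E). Edges now: 2
Op 3: add_edge(A, B). Edges now: 3
Op 4: add_edge(D, C). Edges now: 4
Op 5: add_edge(D, E). Edges now: 5
Op 6: add_edge(B, C). Edges now: 6
Op 7: add_edge(C, E). Edges now: 7
Compute levels (Kahn BFS):
  sources (in-degree 0): A
  process A: level=0
    A->B: in-degree(B)=0, level(B)=1, enqueue
    A->E: in-degree(E)=2, level(E)>=1
  process B: level=1
    B->C: in-degree(C)=1, level(C)>=2
    B->D: in-degree(D)=0, level(D)=2, enqueue
  process D: level=2
    D->C: in-degree(C)=0, level(C)=3, enqueue
    D->E: in-degree(E)=1, level(E)>=3
  process C: level=3
    C->E: in-degree(E)=0, level(E)=4, enqueue
  process E: level=4
All levels: A:0, B:1, C:3, D:2, E:4
level(E) = 4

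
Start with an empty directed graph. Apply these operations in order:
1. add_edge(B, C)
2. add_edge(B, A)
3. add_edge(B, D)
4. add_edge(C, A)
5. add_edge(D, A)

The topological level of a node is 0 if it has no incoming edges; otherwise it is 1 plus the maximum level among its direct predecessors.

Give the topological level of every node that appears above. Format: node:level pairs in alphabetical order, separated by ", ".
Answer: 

Answer: A:2, B:0, C:1, D:1

Derivation:
Op 1: add_edge(B, C). Edges now: 1
Op 2: add_edge(B, A). Edges now: 2
Op 3: add_edge(B, D). Edges now: 3
Op 4: add_edge(C, A). Edges now: 4
Op 5: add_edge(D, A). Edges now: 5
Compute levels (Kahn BFS):
  sources (in-degree 0): B
  process B: level=0
    B->A: in-degree(A)=2, level(A)>=1
    B->C: in-degree(C)=0, level(C)=1, enqueue
    B->D: in-degree(D)=0, level(D)=1, enqueue
  process C: level=1
    C->A: in-degree(A)=1, level(A)>=2
  process D: level=1
    D->A: in-degree(A)=0, level(A)=2, enqueue
  process A: level=2
All levels: A:2, B:0, C:1, D:1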